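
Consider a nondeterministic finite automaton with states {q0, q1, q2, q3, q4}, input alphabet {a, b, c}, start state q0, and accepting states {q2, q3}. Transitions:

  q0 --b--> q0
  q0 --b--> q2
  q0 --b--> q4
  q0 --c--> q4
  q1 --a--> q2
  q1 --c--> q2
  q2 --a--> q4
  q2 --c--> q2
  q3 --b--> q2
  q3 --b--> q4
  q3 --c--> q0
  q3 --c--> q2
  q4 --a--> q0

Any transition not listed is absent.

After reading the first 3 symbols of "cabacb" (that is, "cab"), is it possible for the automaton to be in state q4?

Start in {q0}.
Read 'c': q0→{q4}; now {q4}.
Read 'a': q4→{q0}; now {q0}.
Read 'b': q0→{q0, q2, q4}; now {q0, q2, q4}.
State q4 is in {q0, q2, q4}.

Yes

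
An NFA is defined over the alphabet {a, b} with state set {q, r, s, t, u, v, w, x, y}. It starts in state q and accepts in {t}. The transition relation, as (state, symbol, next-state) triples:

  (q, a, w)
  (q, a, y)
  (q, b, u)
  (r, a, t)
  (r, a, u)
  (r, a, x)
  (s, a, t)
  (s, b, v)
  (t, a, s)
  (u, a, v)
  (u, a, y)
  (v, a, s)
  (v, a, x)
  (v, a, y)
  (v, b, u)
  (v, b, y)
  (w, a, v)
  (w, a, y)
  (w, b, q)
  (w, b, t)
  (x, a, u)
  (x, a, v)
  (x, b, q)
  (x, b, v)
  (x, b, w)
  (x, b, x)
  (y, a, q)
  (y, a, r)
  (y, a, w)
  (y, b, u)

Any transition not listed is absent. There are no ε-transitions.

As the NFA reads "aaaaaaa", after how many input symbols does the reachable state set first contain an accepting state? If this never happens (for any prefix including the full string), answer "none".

3

Start in {q}.
Read 'a': {q} → {w, y}.
Read 'a': {w, y} → {q, r, v, w, y}.
Read 'a': {q, r, v, w, y} → {q, r, s, t, u, v, w, x, y}.
None of the earlier sets intersect F, but {q, r, s, t, u, v, w, x, y} does.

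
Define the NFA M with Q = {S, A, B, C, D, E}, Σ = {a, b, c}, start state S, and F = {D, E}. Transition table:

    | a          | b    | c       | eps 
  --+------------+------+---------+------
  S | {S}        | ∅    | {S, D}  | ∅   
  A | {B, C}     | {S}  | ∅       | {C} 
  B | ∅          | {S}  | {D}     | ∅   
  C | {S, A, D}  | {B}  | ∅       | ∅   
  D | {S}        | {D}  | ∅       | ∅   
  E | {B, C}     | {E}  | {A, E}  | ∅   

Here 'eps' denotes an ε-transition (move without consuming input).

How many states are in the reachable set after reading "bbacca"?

0

Start in {S}.
Read 'b': S→∅; now ∅.
The set is empty and remains empty for the remaining 5 symbols.
That set has 0 states.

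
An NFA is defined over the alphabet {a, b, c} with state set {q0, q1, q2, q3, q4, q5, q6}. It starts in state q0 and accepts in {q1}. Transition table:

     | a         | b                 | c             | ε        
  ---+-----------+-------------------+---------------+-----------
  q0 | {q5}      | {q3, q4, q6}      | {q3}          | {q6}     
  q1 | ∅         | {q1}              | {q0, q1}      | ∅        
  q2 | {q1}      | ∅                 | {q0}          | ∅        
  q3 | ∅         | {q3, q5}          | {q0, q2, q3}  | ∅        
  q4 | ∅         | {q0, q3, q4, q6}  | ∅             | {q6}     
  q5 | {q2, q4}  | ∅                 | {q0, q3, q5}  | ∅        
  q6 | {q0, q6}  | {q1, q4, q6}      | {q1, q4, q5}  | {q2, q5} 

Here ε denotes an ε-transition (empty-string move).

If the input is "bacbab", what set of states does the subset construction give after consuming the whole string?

{q0, q1, q2, q3, q4, q5, q6}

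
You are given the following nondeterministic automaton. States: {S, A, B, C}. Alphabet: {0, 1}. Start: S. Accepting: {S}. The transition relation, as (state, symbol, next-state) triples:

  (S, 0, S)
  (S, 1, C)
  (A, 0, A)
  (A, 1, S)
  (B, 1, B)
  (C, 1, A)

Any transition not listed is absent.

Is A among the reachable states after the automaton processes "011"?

Yes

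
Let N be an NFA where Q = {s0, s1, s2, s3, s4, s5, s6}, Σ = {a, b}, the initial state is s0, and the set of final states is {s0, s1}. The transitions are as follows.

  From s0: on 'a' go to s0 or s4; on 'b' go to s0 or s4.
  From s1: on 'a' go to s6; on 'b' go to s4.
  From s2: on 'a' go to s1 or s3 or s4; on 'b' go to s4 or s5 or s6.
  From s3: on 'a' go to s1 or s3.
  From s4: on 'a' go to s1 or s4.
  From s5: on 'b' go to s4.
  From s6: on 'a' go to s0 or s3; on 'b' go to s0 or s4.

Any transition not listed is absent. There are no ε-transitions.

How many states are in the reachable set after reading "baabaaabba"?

Start in {s0}.
Read 'b': s0→{s0, s4}; now {s0, s4}.
Read 'a': s0→{s0, s4}, s4→{s1, s4}; now {s0, s1, s4}.
Read 'a': s0→{s0, s4}, s1→{s6}, s4→{s1, s4}; now {s0, s1, s4, s6}.
Read 'b': s0→{s0, s4}, s1→{s4}, s4→∅, s6→{s0, s4}; now {s0, s4}.
Read 'a': s0→{s0, s4}, s4→{s1, s4}; now {s0, s1, s4}.
Read 'a': s0→{s0, s4}, s1→{s6}, s4→{s1, s4}; now {s0, s1, s4, s6}.
Read 'a': s0→{s0, s4}, s1→{s6}, s4→{s1, s4}, s6→{s0, s3}; now {s0, s1, s3, s4, s6}.
Read 'b': s0→{s0, s4}, s1→{s4}, s3→∅, s4→∅, s6→{s0, s4}; now {s0, s4}.
Read 'b': s0→{s0, s4}, s4→∅; now {s0, s4}.
Read 'a': s0→{s0, s4}, s4→{s1, s4}; now {s0, s1, s4}.
That set has 3 states.

3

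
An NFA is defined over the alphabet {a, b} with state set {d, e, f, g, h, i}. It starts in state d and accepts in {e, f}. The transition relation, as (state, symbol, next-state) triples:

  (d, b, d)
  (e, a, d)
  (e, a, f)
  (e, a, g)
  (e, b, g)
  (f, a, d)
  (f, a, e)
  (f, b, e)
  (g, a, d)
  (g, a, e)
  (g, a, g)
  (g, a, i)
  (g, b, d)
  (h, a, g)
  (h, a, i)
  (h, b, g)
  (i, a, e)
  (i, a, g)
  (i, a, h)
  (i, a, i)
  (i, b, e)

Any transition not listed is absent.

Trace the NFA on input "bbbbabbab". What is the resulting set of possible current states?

∅

Start in {d}.
Read 'b': {d} → {d}.
Read 'b': {d} → {d}.
Read 'b': {d} → {d}.
Read 'b': {d} → {d}.
Read 'a': {d} → ∅.
The set is empty and remains empty for the remaining 4 symbols.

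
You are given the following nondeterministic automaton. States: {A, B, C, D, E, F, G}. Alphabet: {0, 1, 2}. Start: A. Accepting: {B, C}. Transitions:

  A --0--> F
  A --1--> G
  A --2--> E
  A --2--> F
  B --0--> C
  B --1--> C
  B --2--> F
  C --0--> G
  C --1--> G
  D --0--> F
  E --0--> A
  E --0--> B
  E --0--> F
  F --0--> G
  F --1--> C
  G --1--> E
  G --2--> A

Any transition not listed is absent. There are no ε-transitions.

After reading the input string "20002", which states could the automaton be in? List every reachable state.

Start in {A}.
Read '2': A→{E, F}; now {E, F}.
Read '0': E→{A, B, F}, F→{G}; now {A, B, F, G}.
Read '0': A→{F}, B→{C}, F→{G}, G→∅; now {C, F, G}.
Read '0': C→{G}, F→{G}, G→∅; now {G}.
Read '2': G→{A}; now {A}.

{A}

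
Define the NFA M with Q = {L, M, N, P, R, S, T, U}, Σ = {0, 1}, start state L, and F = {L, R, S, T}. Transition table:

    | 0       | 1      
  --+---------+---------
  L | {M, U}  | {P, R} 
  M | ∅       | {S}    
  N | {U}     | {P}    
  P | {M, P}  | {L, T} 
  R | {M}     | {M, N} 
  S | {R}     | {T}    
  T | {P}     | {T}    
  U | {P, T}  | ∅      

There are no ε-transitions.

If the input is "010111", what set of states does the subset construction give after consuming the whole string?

{L, T}

Start in {L}.
Read '0': L→{M, U}; now {M, U}.
Read '1': M→{S}, U→∅; now {S}.
Read '0': S→{R}; now {R}.
Read '1': R→{M, N}; now {M, N}.
Read '1': M→{S}, N→{P}; now {P, S}.
Read '1': P→{L, T}, S→{T}; now {L, T}.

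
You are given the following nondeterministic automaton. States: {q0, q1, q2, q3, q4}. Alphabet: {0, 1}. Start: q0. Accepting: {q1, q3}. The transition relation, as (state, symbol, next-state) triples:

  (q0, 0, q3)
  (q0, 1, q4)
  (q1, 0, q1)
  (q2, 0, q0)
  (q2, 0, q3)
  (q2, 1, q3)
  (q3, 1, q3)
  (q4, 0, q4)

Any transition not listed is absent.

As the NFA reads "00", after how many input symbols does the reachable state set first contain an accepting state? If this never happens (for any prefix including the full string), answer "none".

1

Start in {q0}.
Read '0': {q0} → {q3}.
None of the earlier sets intersect F, but {q3} does.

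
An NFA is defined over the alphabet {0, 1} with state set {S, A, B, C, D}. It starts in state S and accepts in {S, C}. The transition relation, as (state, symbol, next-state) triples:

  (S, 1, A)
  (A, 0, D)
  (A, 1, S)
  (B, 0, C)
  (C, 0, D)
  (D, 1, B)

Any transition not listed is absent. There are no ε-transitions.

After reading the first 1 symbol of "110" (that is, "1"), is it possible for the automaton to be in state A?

Start in {S}.
Read '1': S→{A}; now {A}.
State A is in {A}.

Yes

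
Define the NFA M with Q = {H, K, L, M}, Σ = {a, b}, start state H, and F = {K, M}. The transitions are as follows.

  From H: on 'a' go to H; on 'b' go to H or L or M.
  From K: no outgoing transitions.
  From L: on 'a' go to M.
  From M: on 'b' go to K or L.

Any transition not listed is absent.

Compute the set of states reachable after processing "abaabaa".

Start in {H}.
Read 'a': {H} → {H}.
Read 'b': {H} → {H, L, M}.
Read 'a': {H, L, M} → {H, M}.
Read 'a': {H, M} → {H}.
Read 'b': {H} → {H, L, M}.
Read 'a': {H, L, M} → {H, M}.
Read 'a': {H, M} → {H}.

{H}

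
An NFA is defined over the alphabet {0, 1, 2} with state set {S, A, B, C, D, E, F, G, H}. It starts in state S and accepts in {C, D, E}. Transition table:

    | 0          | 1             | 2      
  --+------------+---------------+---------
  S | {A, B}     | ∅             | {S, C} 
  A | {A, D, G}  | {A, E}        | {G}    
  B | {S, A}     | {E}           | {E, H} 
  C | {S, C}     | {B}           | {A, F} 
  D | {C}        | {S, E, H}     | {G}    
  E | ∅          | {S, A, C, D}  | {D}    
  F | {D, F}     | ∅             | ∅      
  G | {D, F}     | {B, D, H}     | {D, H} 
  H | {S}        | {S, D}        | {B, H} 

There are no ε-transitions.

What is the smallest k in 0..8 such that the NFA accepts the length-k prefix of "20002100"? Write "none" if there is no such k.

Start in {S}.
Read '2': S→{S, C}; now {S, C}.
None of the earlier sets intersect F, but {S, C} does.

1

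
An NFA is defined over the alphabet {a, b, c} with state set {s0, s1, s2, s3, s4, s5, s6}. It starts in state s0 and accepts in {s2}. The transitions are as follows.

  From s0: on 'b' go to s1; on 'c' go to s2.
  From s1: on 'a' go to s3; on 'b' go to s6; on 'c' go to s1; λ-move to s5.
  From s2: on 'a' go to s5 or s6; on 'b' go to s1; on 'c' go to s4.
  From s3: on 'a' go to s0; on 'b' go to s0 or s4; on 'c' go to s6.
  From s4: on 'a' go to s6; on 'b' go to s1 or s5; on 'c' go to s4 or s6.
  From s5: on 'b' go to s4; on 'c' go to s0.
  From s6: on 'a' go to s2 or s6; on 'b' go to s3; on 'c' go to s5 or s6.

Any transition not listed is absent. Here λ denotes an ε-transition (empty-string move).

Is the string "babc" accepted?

Yes

Start in {s0}.
Read 'b': s0→{s1}; union {s1}; ε-closure = {s1, s5}.
Read 'a': s1→{s3}, s5→∅; now {s3}.
Read 'b': s3→{s0, s4}; now {s0, s4}.
Read 'c': s0→{s2}, s4→{s4, s6}; now {s2, s4, s6}.
The final set {s2, s4, s6} contains the accepting state s2.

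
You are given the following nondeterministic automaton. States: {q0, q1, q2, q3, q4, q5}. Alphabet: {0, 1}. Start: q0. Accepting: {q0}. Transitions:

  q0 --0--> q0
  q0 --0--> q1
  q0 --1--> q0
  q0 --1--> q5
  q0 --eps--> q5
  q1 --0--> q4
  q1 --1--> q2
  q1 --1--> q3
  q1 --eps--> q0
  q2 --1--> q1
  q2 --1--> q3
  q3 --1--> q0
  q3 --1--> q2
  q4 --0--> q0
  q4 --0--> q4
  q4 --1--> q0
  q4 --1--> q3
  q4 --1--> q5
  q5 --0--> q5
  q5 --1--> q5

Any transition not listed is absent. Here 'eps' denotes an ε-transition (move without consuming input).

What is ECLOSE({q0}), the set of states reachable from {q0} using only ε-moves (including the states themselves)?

Begin with {q0}.
ε-move q0 → q5; add q5.

{q0, q5}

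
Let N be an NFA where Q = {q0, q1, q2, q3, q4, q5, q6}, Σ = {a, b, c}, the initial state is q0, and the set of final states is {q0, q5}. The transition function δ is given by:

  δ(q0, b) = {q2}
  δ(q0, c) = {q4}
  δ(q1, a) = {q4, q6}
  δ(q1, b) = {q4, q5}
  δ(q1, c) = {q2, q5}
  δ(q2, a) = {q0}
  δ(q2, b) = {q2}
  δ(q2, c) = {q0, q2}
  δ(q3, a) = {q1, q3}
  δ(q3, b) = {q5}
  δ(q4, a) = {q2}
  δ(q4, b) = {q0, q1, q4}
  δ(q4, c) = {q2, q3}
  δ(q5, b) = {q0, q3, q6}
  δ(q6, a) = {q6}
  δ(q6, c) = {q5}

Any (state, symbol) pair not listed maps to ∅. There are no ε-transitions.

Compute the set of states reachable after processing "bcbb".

Start in {q0}.
Read 'b': q0→{q2}; now {q2}.
Read 'c': q2→{q0, q2}; now {q0, q2}.
Read 'b': q0→{q2}, q2→{q2}; now {q2}.
Read 'b': q2→{q2}; now {q2}.

{q2}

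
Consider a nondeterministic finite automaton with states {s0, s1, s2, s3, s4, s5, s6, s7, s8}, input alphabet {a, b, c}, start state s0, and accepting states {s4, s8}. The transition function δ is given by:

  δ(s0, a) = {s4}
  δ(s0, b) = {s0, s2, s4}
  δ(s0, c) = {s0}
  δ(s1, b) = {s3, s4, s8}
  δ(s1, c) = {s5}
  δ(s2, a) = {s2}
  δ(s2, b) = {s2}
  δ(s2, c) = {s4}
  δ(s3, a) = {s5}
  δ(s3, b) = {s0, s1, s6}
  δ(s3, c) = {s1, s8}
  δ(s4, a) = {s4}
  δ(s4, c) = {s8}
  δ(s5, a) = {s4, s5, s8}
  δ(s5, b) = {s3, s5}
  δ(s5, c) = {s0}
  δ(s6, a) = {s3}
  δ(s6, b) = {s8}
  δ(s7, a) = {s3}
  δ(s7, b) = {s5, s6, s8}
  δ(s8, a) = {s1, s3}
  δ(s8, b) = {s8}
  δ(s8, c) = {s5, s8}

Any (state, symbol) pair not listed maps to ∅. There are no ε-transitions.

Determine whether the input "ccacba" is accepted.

Start in {s0}.
Read 'c': s0→{s0}; now {s0}.
Read 'c': s0→{s0}; now {s0}.
Read 'a': s0→{s4}; now {s4}.
Read 'c': s4→{s8}; now {s8}.
Read 'b': s8→{s8}; now {s8}.
Read 'a': s8→{s1, s3}; now {s1, s3}.
The final set {s1, s3} contains no accepting state.

No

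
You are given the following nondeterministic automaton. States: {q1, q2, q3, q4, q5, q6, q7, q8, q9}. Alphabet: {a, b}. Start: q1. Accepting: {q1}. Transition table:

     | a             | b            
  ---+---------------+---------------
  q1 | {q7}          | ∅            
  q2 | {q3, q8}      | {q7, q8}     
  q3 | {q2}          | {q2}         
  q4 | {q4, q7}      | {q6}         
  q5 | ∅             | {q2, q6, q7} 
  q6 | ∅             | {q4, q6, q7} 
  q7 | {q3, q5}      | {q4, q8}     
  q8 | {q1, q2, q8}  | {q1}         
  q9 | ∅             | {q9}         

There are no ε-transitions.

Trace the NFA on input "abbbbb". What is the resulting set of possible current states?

Start in {q1}.
Read 'a': {q1} → {q7}.
Read 'b': {q7} → {q4, q8}.
Read 'b': {q4, q8} → {q1, q6}.
Read 'b': {q1, q6} → {q4, q6, q7}.
Read 'b': {q4, q6, q7} → {q4, q6, q7, q8}.
Read 'b': {q4, q6, q7, q8} → {q1, q4, q6, q7, q8}.

{q1, q4, q6, q7, q8}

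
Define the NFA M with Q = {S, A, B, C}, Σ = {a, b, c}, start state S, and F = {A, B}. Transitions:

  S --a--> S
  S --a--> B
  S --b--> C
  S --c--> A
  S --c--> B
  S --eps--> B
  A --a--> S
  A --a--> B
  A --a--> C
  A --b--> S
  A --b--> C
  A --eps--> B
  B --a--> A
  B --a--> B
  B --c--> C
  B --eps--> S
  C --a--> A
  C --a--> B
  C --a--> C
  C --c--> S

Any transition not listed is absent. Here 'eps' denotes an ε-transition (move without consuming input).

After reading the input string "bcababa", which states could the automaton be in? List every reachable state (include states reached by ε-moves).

{S, A, B, C}

Start: ε-closure({S}) = {S, B}.
Read 'b': S→{C}, B→∅; now {C}.
Read 'c': C→{S}; union {S}; ε-closure = {S, B}.
Read 'a': S→{S, B}, B→{A, B}; now {S, A, B}.
Read 'b': S→{C}, A→{S, C}, B→∅; union {S, C}; ε-closure = {S, B, C}.
Read 'a': S→{S, B}, B→{A, B}, C→{A, B, C}; now {S, A, B, C}.
Read 'b': S→{C}, A→{S, C}, B→∅, C→∅; union {S, C}; ε-closure = {S, B, C}.
Read 'a': S→{S, B}, B→{A, B}, C→{A, B, C}; now {S, A, B, C}.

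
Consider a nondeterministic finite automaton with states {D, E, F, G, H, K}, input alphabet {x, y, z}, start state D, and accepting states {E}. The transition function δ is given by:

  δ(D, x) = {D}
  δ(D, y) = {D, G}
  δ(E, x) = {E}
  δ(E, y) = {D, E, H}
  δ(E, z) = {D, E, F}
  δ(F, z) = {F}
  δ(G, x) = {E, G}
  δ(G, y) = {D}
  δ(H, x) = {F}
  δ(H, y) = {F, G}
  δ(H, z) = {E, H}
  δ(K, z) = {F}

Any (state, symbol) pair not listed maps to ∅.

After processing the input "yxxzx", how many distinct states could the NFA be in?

2

Start in {D}.
Read 'y': {D} → {D, G}.
Read 'x': {D, G} → {D, E, G}.
Read 'x': {D, E, G} → {D, E, G}.
Read 'z': {D, E, G} → {D, E, F}.
Read 'x': {D, E, F} → {D, E}.
That set has 2 states.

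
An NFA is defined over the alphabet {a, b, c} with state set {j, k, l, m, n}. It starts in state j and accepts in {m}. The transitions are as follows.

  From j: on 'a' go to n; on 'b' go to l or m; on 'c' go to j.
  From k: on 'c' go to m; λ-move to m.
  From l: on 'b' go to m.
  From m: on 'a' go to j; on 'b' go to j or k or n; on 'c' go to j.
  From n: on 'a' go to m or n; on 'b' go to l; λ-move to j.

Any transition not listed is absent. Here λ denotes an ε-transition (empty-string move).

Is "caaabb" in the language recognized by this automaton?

Yes

Start in {j}.
Read 'c': j→{j}; now {j}.
Read 'a': j→{n}; union {n}; ε-closure = {j, n}.
Read 'a': j→{n}, n→{m, n}; union {m, n}; ε-closure = {j, m, n}.
Read 'a': j→{n}, m→{j}, n→{m, n}; now {j, m, n}.
Read 'b': j→{l, m}, m→{j, k, n}, n→{l}; now {j, k, l, m, n}.
Read 'b': j→{l, m}, k→∅, l→{m}, m→{j, k, n}, n→{l}; now {j, k, l, m, n}.
The final set {j, k, l, m, n} contains the accepting state m.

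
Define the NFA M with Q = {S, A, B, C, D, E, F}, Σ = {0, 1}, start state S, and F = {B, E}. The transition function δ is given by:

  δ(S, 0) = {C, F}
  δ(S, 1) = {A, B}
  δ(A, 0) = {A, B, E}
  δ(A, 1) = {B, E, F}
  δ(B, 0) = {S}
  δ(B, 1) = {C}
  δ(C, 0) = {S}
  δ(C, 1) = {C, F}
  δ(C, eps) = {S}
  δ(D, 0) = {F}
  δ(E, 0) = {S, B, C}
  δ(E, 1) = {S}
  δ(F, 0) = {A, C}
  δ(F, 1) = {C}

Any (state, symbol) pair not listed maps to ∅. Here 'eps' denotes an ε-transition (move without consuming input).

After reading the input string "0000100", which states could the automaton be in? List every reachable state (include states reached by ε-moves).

{S, A, B, C, E, F}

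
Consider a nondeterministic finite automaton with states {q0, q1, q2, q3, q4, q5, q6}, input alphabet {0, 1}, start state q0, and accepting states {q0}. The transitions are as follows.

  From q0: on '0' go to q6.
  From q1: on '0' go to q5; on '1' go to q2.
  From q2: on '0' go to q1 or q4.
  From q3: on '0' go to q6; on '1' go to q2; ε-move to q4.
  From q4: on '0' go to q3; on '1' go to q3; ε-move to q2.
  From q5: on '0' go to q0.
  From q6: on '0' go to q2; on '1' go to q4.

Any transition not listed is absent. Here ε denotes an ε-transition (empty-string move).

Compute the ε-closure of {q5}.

Begin with {q5}.
No ε-moves leave this set, so the closure equals the set itself.

{q5}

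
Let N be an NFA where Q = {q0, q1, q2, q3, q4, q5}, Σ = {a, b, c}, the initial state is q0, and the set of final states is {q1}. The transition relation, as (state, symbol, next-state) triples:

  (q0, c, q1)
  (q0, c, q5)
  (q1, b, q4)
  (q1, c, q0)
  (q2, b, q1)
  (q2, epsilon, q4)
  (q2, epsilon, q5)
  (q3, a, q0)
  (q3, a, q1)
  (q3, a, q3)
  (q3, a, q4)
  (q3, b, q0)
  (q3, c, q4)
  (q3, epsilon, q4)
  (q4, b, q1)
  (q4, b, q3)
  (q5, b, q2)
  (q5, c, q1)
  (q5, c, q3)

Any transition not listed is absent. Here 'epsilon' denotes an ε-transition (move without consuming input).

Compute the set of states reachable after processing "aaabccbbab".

∅

Start in {q0}.
Read 'a': {q0} → ∅.
The set is empty and remains empty for the remaining 9 symbols.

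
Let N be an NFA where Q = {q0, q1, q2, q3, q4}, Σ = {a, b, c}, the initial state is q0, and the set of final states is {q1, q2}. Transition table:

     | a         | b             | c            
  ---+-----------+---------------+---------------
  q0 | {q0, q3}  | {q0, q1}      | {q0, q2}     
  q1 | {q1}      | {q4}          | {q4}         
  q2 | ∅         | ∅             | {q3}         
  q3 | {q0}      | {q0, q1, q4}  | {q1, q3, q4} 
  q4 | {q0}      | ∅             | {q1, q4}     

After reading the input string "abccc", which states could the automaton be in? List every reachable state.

Start in {q0}.
Read 'a': q0→{q0, q3}; now {q0, q3}.
Read 'b': q0→{q0, q1}, q3→{q0, q1, q4}; now {q0, q1, q4}.
Read 'c': q0→{q0, q2}, q1→{q4}, q4→{q1, q4}; now {q0, q1, q2, q4}.
Read 'c': q0→{q0, q2}, q1→{q4}, q2→{q3}, q4→{q1, q4}; now {q0, q1, q2, q3, q4}.
Read 'c': q0→{q0, q2}, q1→{q4}, q2→{q3}, q3→{q1, q3, q4}, q4→{q1, q4}; now {q0, q1, q2, q3, q4}.

{q0, q1, q2, q3, q4}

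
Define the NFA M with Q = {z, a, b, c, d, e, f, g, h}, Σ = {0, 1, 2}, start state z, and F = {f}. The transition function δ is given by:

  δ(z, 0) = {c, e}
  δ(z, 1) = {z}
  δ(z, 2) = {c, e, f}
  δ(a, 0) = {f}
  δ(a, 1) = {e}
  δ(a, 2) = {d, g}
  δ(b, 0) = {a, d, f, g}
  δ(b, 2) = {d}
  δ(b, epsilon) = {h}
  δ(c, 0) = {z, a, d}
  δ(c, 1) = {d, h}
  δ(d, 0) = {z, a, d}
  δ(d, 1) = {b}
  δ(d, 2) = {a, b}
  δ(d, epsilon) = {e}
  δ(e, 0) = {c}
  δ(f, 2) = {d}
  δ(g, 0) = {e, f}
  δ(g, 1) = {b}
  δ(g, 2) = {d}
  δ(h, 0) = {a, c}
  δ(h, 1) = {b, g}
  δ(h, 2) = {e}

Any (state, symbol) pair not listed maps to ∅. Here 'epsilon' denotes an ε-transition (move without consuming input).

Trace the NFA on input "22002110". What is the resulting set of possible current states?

Start in {z}.
Read '2': z→{c, e, f}; now {c, e, f}.
Read '2': c→∅, e→∅, f→{d}; union {d}; ε-closure = {d, e}.
Read '0': d→{z, a, d}, e→{c}; union {z, a, c, d}; ε-closure = {z, a, c, d, e}.
Read '0': z→{c, e}, a→{f}, c→{z, a, d}, d→{z, a, d}, e→{c}; now {z, a, c, d, e, f}.
Read '2': z→{c, e, f}, a→{d, g}, c→∅, d→{a, b}, e→∅, f→{d}; union {a, b, c, d, e, f, g}; ε-closure = {a, b, c, d, e, f, g, h}.
Read '1': a→{e}, b→∅, c→{d, h}, d→{b}, e→∅, f→∅, g→{b}, h→{b, g}; now {b, d, e, g, h}.
Read '1': b→∅, d→{b}, e→∅, g→{b}, h→{b, g}; union {b, g}; ε-closure = {b, g, h}.
Read '0': b→{a, d, f, g}, g→{e, f}, h→{a, c}; now {a, c, d, e, f, g}.

{a, c, d, e, f, g}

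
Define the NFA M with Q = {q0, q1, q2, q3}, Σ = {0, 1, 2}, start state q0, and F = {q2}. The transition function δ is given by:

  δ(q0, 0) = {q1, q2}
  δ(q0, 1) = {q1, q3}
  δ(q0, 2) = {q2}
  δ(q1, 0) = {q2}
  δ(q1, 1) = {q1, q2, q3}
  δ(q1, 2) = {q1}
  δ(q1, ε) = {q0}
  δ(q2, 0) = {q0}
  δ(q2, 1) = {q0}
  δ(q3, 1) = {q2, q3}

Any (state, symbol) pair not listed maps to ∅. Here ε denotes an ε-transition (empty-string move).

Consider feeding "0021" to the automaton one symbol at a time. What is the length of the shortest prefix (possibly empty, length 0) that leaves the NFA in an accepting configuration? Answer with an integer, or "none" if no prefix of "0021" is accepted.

Start in {q0}.
Read '0': q0→{q1, q2}; union {q1, q2}; ε-closure = {q0, q1, q2}.
None of the earlier sets intersect F, but {q0, q1, q2} does.

1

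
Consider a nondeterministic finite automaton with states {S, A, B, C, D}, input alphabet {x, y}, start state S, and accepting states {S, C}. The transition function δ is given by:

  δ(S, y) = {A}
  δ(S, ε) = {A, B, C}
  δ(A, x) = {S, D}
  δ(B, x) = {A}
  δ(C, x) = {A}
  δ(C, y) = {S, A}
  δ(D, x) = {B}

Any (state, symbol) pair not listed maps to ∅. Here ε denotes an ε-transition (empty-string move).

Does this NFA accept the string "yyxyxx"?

Start: ε-closure({S}) = {S, A, B, C}.
Read 'y': {S, A, B, C} → {S, A, B, C}.
Read 'y': {S, A, B, C} → {S, A, B, C}.
Read 'x': {S, A, B, C} → {S, A, B, C, D}.
Read 'y': {S, A, B, C, D} → {S, A, B, C}.
Read 'x': {S, A, B, C} → {S, A, B, C, D}.
Read 'x': {S, A, B, C, D} → {S, A, B, C, D}.
The final set {S, A, B, C, D} contains the accepting states S, C.

Yes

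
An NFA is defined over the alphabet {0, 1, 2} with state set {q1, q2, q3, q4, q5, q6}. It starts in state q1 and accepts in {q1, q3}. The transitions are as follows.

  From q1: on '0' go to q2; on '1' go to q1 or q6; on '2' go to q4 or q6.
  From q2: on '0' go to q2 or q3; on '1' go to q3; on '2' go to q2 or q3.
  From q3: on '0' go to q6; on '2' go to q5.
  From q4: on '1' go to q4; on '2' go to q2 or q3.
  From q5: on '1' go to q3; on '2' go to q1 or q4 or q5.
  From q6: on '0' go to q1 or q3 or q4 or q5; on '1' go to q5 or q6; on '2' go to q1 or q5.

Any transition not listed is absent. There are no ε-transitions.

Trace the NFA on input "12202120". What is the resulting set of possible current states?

{q1, q2, q3, q4, q5, q6}

Start in {q1}.
Read '1': q1→{q1, q6}; now {q1, q6}.
Read '2': q1→{q4, q6}, q6→{q1, q5}; now {q1, q4, q5, q6}.
Read '2': q1→{q4, q6}, q4→{q2, q3}, q5→{q1, q4, q5}, q6→{q1, q5}; now {q1, q2, q3, q4, q5, q6}.
Read '0': q1→{q2}, q2→{q2, q3}, q3→{q6}, q4→∅, q5→∅, q6→{q1, q3, q4, q5}; now {q1, q2, q3, q4, q5, q6}.
Read '2': q1→{q4, q6}, q2→{q2, q3}, q3→{q5}, q4→{q2, q3}, q5→{q1, q4, q5}, q6→{q1, q5}; now {q1, q2, q3, q4, q5, q6}.
Read '1': q1→{q1, q6}, q2→{q3}, q3→∅, q4→{q4}, q5→{q3}, q6→{q5, q6}; now {q1, q3, q4, q5, q6}.
Read '2': q1→{q4, q6}, q3→{q5}, q4→{q2, q3}, q5→{q1, q4, q5}, q6→{q1, q5}; now {q1, q2, q3, q4, q5, q6}.
Read '0': q1→{q2}, q2→{q2, q3}, q3→{q6}, q4→∅, q5→∅, q6→{q1, q3, q4, q5}; now {q1, q2, q3, q4, q5, q6}.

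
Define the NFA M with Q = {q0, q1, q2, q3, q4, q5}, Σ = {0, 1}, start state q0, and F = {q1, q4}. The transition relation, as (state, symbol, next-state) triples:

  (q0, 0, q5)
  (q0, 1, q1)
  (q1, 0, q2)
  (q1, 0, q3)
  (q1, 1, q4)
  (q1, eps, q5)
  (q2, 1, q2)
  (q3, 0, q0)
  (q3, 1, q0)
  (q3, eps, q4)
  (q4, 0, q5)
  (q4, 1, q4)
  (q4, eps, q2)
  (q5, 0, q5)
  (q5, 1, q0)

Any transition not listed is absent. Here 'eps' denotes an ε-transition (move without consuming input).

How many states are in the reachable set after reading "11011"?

2

Start in {q0}.
Read '1': q0→{q1}; union {q1}; ε-closure = {q1, q5}.
Read '1': q1→{q4}, q5→{q0}; union {q0, q4}; ε-closure = {q0, q2, q4}.
Read '0': q0→{q5}, q2→∅, q4→{q5}; now {q5}.
Read '1': q5→{q0}; now {q0}.
Read '1': q0→{q1}; union {q1}; ε-closure = {q1, q5}.
That set has 2 states.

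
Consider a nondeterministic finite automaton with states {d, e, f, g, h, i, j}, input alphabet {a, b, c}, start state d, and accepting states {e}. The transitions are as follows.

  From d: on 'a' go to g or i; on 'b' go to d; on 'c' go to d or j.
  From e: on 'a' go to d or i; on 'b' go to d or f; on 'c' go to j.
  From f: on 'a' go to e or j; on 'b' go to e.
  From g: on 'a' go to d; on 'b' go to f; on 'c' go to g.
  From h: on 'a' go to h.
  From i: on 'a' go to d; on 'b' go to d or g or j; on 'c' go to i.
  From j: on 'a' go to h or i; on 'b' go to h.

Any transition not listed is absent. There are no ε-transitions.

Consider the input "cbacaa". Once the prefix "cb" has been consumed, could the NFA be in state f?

Start in {d}.
Read 'c': {d} → {d, j}.
Read 'b': {d, j} → {d, h}.
State f is not in {d, h}.

No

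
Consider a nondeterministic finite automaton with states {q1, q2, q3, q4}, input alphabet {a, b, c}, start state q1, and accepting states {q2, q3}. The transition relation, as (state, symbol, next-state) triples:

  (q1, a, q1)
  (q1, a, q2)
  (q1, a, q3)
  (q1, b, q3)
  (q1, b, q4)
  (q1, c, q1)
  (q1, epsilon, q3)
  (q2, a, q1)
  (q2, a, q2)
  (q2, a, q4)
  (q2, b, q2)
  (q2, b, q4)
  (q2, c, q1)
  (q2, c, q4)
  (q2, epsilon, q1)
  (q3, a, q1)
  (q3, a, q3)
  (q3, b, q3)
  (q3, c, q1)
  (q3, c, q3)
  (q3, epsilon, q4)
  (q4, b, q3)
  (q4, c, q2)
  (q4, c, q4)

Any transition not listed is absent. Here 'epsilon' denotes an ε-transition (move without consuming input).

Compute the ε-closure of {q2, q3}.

Begin with {q2, q3}.
ε-move q3 → q4; add q4.
ε-move q2 → q1; add q1.

{q1, q2, q3, q4}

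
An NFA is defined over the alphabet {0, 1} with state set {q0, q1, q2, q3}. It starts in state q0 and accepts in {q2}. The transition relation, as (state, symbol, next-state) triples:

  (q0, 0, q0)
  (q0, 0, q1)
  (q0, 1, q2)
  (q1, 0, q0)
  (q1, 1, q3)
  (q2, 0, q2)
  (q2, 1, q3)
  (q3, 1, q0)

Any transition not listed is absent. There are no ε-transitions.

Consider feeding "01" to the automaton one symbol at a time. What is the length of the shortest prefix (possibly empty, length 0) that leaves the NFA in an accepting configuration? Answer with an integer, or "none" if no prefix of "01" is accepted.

2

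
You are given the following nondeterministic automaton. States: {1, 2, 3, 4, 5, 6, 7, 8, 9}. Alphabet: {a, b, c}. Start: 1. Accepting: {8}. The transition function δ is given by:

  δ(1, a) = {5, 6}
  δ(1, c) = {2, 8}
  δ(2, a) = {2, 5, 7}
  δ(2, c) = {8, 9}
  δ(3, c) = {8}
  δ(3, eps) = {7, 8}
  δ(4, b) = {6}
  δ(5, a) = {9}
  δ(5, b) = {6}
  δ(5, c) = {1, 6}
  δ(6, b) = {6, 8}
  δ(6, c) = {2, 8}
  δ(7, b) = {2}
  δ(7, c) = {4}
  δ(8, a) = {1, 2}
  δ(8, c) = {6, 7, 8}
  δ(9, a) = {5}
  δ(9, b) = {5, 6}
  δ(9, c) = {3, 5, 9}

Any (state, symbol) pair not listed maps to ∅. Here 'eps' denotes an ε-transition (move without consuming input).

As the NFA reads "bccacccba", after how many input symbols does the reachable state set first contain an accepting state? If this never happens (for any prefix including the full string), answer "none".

none

Start in {1}.
Read 'b': 1→∅; now ∅.
The set is empty and remains empty for the remaining 8 symbols.
No reachable set along the way intersects F.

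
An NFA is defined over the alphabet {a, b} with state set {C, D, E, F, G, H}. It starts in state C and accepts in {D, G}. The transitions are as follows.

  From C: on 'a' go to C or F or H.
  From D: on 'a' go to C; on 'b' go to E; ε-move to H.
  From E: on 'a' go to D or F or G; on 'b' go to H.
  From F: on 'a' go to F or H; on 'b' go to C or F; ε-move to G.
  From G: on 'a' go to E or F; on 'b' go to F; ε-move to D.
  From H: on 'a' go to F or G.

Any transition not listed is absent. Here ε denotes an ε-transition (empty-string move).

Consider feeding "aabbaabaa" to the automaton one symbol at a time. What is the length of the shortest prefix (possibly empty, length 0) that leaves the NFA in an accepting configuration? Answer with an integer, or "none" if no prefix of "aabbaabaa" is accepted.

Start in {C}.
Read 'a': C→{C, F, H}; union {C, F, H}; ε-closure = {C, D, F, G, H}.
None of the earlier sets intersect F, but {C, D, F, G, H} does.

1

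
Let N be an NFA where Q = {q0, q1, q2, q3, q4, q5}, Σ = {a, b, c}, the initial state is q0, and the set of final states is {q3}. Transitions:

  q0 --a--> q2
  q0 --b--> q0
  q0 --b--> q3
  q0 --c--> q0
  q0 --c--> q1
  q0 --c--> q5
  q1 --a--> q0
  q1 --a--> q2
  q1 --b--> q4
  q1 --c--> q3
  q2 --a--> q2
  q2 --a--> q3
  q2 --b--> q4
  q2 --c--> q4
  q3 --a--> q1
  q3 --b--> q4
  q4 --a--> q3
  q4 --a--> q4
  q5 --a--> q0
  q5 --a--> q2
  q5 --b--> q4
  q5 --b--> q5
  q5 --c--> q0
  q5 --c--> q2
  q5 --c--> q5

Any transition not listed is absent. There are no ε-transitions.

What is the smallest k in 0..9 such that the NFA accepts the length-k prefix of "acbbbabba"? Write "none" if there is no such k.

none

Start in {q0}.
Read 'a': q0→{q2}; now {q2}.
Read 'c': q2→{q4}; now {q4}.
Read 'b': q4→∅; now ∅.
The set is empty and remains empty for the remaining 6 symbols.
No reachable set along the way intersects F.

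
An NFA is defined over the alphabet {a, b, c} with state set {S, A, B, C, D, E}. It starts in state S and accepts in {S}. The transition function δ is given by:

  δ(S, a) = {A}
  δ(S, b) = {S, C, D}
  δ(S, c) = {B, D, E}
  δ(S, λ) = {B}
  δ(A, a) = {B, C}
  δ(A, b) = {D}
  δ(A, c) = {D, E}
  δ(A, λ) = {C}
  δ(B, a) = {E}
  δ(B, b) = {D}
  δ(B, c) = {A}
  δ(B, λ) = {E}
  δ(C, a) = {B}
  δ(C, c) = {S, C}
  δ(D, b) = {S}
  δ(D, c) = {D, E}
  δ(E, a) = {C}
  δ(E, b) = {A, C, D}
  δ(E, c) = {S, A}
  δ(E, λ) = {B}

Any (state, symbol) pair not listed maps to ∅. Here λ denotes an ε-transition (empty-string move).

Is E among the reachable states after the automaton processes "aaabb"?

Yes

Start: ε-closure({S}) = {S, B, E}.
Read 'a': {S, B, E} → {A, B, C, E}.
Read 'a': {A, B, C, E} → {B, C, E}.
Read 'a': {B, C, E} → {B, C, E}.
Read 'b': {B, C, E} → {A, C, D}.
Read 'b': {A, C, D} → {S, B, D, E}.
State E is in {S, B, D, E}.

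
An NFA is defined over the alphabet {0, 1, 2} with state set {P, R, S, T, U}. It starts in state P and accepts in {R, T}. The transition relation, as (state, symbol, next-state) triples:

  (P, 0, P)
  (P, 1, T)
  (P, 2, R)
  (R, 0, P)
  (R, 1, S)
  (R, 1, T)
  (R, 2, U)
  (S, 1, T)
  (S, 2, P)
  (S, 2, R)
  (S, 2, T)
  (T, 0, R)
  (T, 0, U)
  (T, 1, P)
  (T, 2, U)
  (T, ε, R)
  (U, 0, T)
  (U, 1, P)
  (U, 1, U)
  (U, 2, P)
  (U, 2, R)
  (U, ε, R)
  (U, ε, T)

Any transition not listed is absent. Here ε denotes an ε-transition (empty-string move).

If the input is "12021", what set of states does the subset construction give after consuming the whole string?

{P, R, S, T, U}

Start in {P}.
Read '1': {P} → {R, T}.
Read '2': {R, T} → {R, T, U}.
Read '0': {R, T, U} → {P, R, T, U}.
Read '2': {P, R, T, U} → {P, R, T, U}.
Read '1': {P, R, T, U} → {P, R, S, T, U}.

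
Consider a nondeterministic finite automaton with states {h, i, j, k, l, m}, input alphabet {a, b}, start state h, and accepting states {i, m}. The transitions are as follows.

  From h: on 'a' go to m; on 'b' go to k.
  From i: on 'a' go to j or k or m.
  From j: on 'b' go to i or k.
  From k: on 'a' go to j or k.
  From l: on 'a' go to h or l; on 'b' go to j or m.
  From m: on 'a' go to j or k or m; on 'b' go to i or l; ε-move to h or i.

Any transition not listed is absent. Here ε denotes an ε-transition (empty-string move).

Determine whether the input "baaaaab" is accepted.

Start in {h}.
Read 'b': h→{k}; now {k}.
Read 'a': k→{j, k}; now {j, k}.
Read 'a': j→∅, k→{j, k}; now {j, k}.
Read 'a': j→∅, k→{j, k}; now {j, k}.
Read 'a': j→∅, k→{j, k}; now {j, k}.
Read 'a': j→∅, k→{j, k}; now {j, k}.
Read 'b': j→{i, k}, k→∅; now {i, k}.
The final set {i, k} contains the accepting state i.

Yes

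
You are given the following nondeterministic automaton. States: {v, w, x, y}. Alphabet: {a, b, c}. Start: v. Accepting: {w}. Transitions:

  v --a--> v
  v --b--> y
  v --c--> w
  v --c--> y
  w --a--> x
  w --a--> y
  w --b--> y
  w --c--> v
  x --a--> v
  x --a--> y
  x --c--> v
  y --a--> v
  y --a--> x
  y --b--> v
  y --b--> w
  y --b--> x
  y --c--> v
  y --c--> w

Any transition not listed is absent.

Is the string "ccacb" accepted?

Start in {v}.
Read 'c': v→{w, y}; now {w, y}.
Read 'c': w→{v}, y→{v, w}; now {v, w}.
Read 'a': v→{v}, w→{x, y}; now {v, x, y}.
Read 'c': v→{w, y}, x→{v}, y→{v, w}; now {v, w, y}.
Read 'b': v→{y}, w→{y}, y→{v, w, x}; now {v, w, x, y}.
The final set {v, w, x, y} contains the accepting state w.

Yes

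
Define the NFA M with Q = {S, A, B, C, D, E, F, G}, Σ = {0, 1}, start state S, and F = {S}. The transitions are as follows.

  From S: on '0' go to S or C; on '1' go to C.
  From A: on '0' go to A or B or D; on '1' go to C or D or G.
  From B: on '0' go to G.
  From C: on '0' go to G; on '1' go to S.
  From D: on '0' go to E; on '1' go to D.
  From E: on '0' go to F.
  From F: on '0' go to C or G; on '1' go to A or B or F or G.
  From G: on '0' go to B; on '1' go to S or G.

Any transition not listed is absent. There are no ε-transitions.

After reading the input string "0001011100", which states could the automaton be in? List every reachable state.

Start in {S}.
Read '0': S→{S, C}; now {S, C}.
Read '0': S→{S, C}, C→{G}; now {S, C, G}.
Read '0': S→{S, C}, C→{G}, G→{B}; now {S, B, C, G}.
Read '1': S→{C}, B→∅, C→{S}, G→{S, G}; now {S, C, G}.
Read '0': S→{S, C}, C→{G}, G→{B}; now {S, B, C, G}.
Read '1': S→{C}, B→∅, C→{S}, G→{S, G}; now {S, C, G}.
Read '1': S→{C}, C→{S}, G→{S, G}; now {S, C, G}.
Read '1': S→{C}, C→{S}, G→{S, G}; now {S, C, G}.
Read '0': S→{S, C}, C→{G}, G→{B}; now {S, B, C, G}.
Read '0': S→{S, C}, B→{G}, C→{G}, G→{B}; now {S, B, C, G}.

{S, B, C, G}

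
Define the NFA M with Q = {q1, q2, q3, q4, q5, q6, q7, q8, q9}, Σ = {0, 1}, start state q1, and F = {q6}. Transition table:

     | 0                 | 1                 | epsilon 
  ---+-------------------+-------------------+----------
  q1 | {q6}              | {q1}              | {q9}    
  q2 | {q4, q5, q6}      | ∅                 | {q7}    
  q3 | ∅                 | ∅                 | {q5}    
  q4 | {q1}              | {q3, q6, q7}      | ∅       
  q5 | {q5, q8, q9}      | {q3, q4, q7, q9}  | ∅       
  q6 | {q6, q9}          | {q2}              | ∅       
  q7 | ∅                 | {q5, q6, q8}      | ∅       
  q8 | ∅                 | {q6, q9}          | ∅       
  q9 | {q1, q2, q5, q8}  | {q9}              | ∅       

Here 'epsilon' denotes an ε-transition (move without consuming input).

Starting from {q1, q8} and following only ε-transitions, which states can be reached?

Begin with {q1, q8}.
ε-move q1 → q9; add q9.

{q1, q8, q9}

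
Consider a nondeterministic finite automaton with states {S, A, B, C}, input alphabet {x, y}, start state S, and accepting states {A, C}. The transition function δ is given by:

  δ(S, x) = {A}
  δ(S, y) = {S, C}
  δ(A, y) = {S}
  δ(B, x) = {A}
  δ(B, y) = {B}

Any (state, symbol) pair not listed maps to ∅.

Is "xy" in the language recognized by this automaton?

No

Start in {S}.
Read 'x': {S} → {A}.
Read 'y': {A} → {S}.
The final set {S} contains no accepting state.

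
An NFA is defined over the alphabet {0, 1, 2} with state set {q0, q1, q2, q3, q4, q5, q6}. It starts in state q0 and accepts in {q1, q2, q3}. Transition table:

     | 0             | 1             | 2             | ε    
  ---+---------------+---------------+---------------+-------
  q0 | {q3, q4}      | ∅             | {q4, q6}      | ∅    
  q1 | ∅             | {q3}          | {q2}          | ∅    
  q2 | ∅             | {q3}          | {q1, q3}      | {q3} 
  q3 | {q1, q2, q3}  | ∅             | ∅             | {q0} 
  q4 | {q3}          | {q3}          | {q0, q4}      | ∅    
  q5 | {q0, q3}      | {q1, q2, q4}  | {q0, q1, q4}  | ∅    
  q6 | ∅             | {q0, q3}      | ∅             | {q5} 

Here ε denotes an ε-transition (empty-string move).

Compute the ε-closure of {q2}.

{q0, q2, q3}

Begin with {q2}.
ε-move q2 → q3; add q3.
ε-move q3 → q0; add q0.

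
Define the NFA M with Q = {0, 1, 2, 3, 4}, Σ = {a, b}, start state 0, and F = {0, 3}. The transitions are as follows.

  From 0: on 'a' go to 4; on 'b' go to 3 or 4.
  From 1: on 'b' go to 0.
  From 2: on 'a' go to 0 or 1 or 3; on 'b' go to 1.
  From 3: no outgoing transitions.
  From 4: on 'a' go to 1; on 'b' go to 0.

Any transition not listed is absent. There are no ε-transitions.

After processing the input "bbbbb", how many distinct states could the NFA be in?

Start in {0}.
Read 'b': {0} → {3, 4}.
Read 'b': {3, 4} → {0}.
Read 'b': {0} → {3, 4}.
Read 'b': {3, 4} → {0}.
Read 'b': {0} → {3, 4}.
That set has 2 states.

2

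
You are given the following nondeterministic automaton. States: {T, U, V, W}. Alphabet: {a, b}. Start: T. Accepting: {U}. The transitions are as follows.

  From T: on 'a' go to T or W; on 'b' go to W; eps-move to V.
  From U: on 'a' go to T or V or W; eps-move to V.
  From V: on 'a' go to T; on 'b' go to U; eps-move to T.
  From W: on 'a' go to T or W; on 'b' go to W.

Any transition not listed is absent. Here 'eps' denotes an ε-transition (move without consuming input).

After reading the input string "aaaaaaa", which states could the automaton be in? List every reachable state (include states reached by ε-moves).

Start: ε-closure({T}) = {T, V}.
Read 'a': T→{T, W}, V→{T}; union {T, W}; ε-closure = {T, V, W}.
Read 'a': T→{T, W}, V→{T}, W→{T, W}; union {T, W}; ε-closure = {T, V, W}.
Read 'a': T→{T, W}, V→{T}, W→{T, W}; union {T, W}; ε-closure = {T, V, W}.
Read 'a': T→{T, W}, V→{T}, W→{T, W}; union {T, W}; ε-closure = {T, V, W}.
Read 'a': T→{T, W}, V→{T}, W→{T, W}; union {T, W}; ε-closure = {T, V, W}.
Read 'a': T→{T, W}, V→{T}, W→{T, W}; union {T, W}; ε-closure = {T, V, W}.
Read 'a': T→{T, W}, V→{T}, W→{T, W}; union {T, W}; ε-closure = {T, V, W}.

{T, V, W}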